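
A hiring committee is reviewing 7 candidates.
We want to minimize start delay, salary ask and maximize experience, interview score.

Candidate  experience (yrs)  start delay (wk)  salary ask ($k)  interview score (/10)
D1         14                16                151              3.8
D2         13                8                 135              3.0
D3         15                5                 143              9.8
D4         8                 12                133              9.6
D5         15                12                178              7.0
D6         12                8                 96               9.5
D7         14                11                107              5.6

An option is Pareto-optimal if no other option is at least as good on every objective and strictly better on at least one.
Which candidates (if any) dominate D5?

D3: experience 15≥15, start delay 5≤12, salary ask 143≤178, interview score 9.8≥7.0 — dominates D5.
Others (D1, D2, D4, D6, D7) are each worse than D5 on at least one objective.

D3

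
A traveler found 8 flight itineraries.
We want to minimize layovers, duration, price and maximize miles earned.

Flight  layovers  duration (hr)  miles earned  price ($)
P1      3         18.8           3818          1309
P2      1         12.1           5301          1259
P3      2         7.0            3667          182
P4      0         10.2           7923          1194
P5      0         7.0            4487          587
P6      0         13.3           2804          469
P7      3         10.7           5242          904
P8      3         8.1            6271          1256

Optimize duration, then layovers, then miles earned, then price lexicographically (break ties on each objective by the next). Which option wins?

First minimize duration: best is 7.0, kept {P3, P5}.
Then minimize layovers: best is 0, kept {P5}.

P5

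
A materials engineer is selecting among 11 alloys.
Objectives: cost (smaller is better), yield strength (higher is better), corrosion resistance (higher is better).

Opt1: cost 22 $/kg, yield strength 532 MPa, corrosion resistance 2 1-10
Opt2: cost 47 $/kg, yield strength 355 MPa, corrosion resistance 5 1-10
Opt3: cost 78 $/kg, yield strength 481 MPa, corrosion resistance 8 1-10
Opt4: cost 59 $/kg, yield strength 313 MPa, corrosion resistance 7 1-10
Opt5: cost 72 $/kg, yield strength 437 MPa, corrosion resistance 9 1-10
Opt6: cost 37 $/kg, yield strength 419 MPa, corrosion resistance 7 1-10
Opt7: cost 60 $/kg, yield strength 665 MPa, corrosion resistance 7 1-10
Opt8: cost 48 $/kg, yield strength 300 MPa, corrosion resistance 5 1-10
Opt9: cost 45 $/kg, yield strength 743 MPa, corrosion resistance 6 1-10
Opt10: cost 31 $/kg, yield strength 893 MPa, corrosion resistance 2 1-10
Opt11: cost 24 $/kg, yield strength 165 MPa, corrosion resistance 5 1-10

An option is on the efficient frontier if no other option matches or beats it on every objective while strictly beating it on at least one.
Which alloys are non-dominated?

Opt1: not dominated (best cost).
Opt2: dominated by Opt6 (cost 37≤47, yield strength 419≥355, corrosion resistance 7≥5).
Opt3: not dominated.
Opt4: dominated by Opt6 (cost 37≤59, yield strength 419≥313, corrosion resistance 7≥7).
Opt5: not dominated (best corrosion resistance).
Opt6: not dominated.
Opt7: not dominated.
Opt8: dominated by Opt2 (cost 47≤48, yield strength 355≥300, corrosion resistance 5≥5).
Opt9: not dominated.
Opt10: not dominated (best yield strength).
Opt11: not dominated.

Opt1, Opt3, Opt5, Opt6, Opt7, Opt9, Opt10, Opt11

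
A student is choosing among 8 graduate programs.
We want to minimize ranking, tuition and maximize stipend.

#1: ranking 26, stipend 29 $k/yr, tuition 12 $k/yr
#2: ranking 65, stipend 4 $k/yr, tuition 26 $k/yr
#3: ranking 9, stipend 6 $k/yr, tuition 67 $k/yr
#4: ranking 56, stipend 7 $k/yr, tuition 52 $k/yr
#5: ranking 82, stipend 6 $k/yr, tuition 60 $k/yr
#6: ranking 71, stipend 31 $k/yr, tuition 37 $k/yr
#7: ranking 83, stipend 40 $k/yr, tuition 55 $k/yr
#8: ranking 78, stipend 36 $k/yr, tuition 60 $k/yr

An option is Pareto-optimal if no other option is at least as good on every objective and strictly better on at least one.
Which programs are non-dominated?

#1: not dominated (best tuition).
#2: dominated by #1 (ranking 26≤65, stipend 29≥4, tuition 12≤26).
#3: not dominated (best ranking).
#4: dominated by #1 (ranking 26≤56, stipend 29≥7, tuition 12≤52).
#5: dominated by #1 (ranking 26≤82, stipend 29≥6, tuition 12≤60).
#6: not dominated.
#7: not dominated (best stipend).
#8: not dominated.

#1, #3, #6, #7, #8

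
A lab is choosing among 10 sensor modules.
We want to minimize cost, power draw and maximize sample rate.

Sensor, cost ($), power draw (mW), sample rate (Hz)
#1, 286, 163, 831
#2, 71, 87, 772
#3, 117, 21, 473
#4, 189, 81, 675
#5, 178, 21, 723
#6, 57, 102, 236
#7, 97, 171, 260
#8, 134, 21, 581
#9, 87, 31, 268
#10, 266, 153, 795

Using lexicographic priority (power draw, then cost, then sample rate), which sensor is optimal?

#3

First minimize power draw: best is 21, kept {#3, #5, #8}.
Then minimize cost: best is 117, kept {#3}.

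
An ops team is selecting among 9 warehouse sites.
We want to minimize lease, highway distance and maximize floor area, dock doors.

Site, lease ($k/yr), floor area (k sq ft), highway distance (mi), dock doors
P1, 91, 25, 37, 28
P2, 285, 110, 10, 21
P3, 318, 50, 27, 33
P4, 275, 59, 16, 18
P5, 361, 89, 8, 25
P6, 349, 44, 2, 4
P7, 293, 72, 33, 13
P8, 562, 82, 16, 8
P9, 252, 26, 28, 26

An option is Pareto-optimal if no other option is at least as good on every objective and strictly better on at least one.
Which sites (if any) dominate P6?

none

P1: worse on floor area (25 vs 44).
P2: worse on highway distance (10 vs 2).
P3: worse on highway distance (27 vs 2).
P4: worse on highway distance (16 vs 2).
P5: worse on lease (361 vs 349).
P7: worse on highway distance (33 vs 2).
P8: worse on lease (562 vs 349).
P9: worse on floor area (26 vs 44).
No option dominates P6.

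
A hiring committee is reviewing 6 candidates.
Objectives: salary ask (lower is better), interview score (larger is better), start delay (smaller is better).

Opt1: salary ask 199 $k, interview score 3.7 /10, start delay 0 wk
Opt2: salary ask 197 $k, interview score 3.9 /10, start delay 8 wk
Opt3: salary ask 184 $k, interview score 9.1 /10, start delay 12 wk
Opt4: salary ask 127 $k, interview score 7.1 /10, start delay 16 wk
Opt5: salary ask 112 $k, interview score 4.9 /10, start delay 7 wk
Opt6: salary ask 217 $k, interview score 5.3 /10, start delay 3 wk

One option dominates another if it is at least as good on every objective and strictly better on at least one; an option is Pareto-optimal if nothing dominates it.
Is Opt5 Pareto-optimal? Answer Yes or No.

Yes

Opt1: worse on salary ask (199 vs 112).
Opt2: worse on salary ask (197 vs 112).
Opt3: worse on salary ask (184 vs 112).
Opt4: worse on salary ask (127 vs 112).
Opt6: worse on salary ask (217 vs 112).
No option is at least as good as Opt5 on every objective and strictly better on one.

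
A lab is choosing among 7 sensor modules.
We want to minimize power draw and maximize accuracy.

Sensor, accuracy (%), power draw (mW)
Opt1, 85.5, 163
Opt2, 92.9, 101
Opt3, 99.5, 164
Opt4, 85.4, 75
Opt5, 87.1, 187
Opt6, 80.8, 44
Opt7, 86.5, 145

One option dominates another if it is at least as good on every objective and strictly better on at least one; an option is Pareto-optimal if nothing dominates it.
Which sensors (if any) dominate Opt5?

Opt2: accuracy 92.9≥87.1, power draw 101≤187 — dominates Opt5.
Opt3: accuracy 99.5≥87.1, power draw 164≤187 — dominates Opt5.
Others (Opt1, Opt4, Opt6, Opt7) are each worse than Opt5 on at least one objective.

Opt2, Opt3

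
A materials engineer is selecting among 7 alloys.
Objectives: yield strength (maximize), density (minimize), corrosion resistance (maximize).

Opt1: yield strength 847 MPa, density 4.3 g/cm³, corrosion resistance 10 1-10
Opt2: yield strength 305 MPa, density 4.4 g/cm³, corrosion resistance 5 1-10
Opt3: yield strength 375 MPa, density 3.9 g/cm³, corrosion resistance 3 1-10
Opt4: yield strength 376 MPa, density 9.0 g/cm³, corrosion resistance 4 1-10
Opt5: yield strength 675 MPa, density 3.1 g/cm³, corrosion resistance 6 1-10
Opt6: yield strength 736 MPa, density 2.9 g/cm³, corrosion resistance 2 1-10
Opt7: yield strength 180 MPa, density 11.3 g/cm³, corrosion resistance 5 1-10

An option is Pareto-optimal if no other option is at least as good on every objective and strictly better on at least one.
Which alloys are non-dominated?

Opt1: not dominated (best yield strength).
Opt2: dominated by Opt1 (yield strength 847≥305, density 4.3≤4.4, corrosion resistance 10≥5).
Opt3: dominated by Opt5 (yield strength 675≥375, density 3.1≤3.9, corrosion resistance 6≥3).
Opt4: dominated by Opt1 (yield strength 847≥376, density 4.3≤9.0, corrosion resistance 10≥4).
Opt5: not dominated.
Opt6: not dominated (best density).
Opt7: dominated by Opt1 (yield strength 847≥180, density 4.3≤11.3, corrosion resistance 10≥5).

Opt1, Opt5, Opt6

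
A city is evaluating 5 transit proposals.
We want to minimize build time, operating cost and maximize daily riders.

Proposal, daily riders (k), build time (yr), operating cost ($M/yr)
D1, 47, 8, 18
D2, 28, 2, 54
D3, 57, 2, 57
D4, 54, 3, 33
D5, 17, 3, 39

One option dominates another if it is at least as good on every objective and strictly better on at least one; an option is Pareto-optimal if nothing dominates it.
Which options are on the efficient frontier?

D1, D2, D3, D4

D1: not dominated (best operating cost).
D2: not dominated.
D3: not dominated (best daily riders).
D4: not dominated.
D5: dominated by D4 (daily riders 54≥17, build time 3≤3, operating cost 33≤39).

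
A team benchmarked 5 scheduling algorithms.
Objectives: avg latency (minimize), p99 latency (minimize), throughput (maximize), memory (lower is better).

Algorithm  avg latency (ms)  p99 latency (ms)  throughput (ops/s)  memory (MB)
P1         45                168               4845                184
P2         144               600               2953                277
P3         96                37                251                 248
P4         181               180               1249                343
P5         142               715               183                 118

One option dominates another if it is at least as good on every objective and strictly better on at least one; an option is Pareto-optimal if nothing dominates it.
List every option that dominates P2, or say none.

P1

P1: avg latency 45≤144, p99 latency 168≤600, throughput 4845≥2953, memory 184≤277 — dominates P2.
Others (P3, P4, P5) are each worse than P2 on at least one objective.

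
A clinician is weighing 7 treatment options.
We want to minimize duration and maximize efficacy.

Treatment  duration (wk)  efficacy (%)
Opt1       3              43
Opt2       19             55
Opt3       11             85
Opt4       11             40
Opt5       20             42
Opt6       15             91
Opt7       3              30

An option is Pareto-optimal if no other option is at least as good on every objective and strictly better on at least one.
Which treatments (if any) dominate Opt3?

Opt1: worse on efficacy (43 vs 85).
Opt2: worse on duration (19 vs 11).
Opt4: worse on efficacy (40 vs 85).
Opt5: worse on duration (20 vs 11).
Opt6: worse on duration (15 vs 11).
Opt7: worse on efficacy (30 vs 85).
No option dominates Opt3.

none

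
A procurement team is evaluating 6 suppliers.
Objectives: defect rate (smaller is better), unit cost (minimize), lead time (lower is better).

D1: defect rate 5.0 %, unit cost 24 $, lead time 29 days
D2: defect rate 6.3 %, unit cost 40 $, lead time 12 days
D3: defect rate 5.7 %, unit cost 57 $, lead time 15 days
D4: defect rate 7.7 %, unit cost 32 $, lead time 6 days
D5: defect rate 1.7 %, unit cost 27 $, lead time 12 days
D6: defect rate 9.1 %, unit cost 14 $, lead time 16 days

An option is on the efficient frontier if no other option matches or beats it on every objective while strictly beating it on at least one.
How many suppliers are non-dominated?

4

D1: not dominated.
D2: dominated by D5 (defect rate 1.7≤6.3, unit cost 27≤40, lead time 12≤12).
D3: dominated by D5 (defect rate 1.7≤5.7, unit cost 27≤57, lead time 12≤15).
D4: not dominated (best lead time).
D5: not dominated (best defect rate).
D6: not dominated (best unit cost).
Pareto-optimal: D1, D4, D5, D6 → 4.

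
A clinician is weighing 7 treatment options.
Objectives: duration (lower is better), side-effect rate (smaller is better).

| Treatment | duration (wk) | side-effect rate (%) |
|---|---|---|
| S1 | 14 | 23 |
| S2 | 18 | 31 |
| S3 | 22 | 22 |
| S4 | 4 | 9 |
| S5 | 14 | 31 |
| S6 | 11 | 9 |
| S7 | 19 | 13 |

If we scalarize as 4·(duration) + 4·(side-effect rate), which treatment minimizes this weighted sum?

S4

S1: 4·14 + 4·23 = 148
S2: 4·18 + 4·31 = 196
S3: 4·22 + 4·22 = 176
S4: 4·4 + 4·9 = 52
S5: 4·14 + 4·31 = 180
S6: 4·11 + 4·9 = 80
S7: 4·19 + 4·13 = 128
Lowest: S4 at 52.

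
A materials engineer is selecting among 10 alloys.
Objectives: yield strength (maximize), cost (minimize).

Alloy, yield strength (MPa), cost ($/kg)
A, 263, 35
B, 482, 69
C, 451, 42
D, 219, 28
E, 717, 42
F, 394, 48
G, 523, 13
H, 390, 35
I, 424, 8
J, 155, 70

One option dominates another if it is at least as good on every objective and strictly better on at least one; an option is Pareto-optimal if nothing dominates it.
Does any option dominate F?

C vs F: yield strength 451≥394, cost 42≤48 — C is at least as good on every objective and strictly better on at least one, so C dominates F.

Yes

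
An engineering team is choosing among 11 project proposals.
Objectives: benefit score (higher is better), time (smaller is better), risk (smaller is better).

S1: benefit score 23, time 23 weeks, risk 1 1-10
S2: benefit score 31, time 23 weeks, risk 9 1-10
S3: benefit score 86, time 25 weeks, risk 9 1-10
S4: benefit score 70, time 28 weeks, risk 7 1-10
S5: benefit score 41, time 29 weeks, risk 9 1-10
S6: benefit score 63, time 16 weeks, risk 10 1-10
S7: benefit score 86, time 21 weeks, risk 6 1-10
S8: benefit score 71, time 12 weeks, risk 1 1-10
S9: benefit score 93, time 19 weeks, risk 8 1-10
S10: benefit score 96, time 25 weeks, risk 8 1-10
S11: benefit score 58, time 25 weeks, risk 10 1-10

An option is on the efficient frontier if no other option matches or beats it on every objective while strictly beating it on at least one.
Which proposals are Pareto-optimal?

S7, S8, S9, S10

S1: dominated by S8 (benefit score 71≥23, time 12≤23, risk 1≤1).
S2: dominated by S7 (benefit score 86≥31, time 21≤23, risk 6≤9).
S3: dominated by S7 (benefit score 86≥86, time 21≤25, risk 6≤9).
S4: dominated by S7 (benefit score 86≥70, time 21≤28, risk 6≤7).
S5: dominated by S3 (benefit score 86≥41, time 25≤29, risk 9≤9).
S6: dominated by S8 (benefit score 71≥63, time 12≤16, risk 1≤10).
S7: not dominated.
S8: not dominated (best time).
S9: not dominated.
S10: not dominated (best benefit score).
S11: dominated by S3 (benefit score 86≥58, time 25≤25, risk 9≤10).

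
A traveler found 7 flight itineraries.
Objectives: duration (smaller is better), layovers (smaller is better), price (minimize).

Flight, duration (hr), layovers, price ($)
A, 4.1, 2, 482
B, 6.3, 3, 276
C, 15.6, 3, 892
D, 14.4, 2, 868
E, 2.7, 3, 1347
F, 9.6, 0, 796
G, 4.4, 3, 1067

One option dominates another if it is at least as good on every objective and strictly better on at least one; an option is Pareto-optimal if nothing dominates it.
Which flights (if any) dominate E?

none

A: worse on duration (4.1 vs 2.7).
B: worse on duration (6.3 vs 2.7).
C: worse on duration (15.6 vs 2.7).
D: worse on duration (14.4 vs 2.7).
F: worse on duration (9.6 vs 2.7).
G: worse on duration (4.4 vs 2.7).
No option dominates E.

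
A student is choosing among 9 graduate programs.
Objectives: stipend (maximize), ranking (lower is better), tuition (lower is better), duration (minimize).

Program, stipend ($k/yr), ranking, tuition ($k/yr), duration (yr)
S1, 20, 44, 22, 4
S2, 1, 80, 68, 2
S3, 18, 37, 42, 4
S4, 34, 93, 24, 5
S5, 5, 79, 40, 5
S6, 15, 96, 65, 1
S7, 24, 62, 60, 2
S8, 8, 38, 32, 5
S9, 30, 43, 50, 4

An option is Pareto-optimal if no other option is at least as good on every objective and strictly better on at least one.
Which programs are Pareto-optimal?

S1: not dominated (best tuition).
S2: dominated by S7 (stipend 24≥1, ranking 62≤80, tuition 60≤68, duration 2≤2).
S3: not dominated (best ranking).
S4: not dominated (best stipend).
S5: dominated by S1 (stipend 20≥5, ranking 44≤79, tuition 22≤40, duration 4≤5).
S6: not dominated (best duration).
S7: not dominated.
S8: not dominated.
S9: not dominated.

S1, S3, S4, S6, S7, S8, S9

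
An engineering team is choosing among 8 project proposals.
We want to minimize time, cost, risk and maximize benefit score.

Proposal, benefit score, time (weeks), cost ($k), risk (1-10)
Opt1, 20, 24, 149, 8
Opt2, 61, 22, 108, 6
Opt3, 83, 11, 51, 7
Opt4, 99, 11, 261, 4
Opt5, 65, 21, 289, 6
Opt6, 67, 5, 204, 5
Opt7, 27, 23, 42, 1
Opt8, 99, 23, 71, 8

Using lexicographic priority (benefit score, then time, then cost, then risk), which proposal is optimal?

Opt4

First maximize benefit score: best is 99, kept {Opt4, Opt8}.
Then minimize time: best is 11, kept {Opt4}.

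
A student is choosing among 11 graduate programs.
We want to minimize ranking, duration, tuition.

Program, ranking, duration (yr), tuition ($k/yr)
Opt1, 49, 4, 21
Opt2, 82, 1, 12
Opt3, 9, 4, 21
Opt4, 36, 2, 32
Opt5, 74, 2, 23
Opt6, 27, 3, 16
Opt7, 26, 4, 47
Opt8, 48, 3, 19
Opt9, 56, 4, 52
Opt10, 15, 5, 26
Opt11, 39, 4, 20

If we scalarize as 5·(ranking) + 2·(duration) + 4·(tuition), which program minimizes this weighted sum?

Opt1: 5·49 + 2·4 + 4·21 = 337
Opt2: 5·82 + 2·1 + 4·12 = 460
Opt3: 5·9 + 2·4 + 4·21 = 137
Opt4: 5·36 + 2·2 + 4·32 = 312
Opt5: 5·74 + 2·2 + 4·23 = 466
Opt6: 5·27 + 2·3 + 4·16 = 205
Opt7: 5·26 + 2·4 + 4·47 = 326
Opt8: 5·48 + 2·3 + 4·19 = 322
Opt9: 5·56 + 2·4 + 4·52 = 496
Opt10: 5·15 + 2·5 + 4·26 = 189
Opt11: 5·39 + 2·4 + 4·20 = 283
Lowest: Opt3 at 137.

Opt3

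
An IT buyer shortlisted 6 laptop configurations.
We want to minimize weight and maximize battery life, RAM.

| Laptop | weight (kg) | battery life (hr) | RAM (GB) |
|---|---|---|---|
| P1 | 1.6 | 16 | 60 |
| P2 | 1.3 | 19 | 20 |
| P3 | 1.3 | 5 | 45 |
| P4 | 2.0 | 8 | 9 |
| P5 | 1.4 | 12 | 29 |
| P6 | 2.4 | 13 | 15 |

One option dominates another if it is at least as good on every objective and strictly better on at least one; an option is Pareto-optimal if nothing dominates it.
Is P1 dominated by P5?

P5 vs P1: P5 is worse on battery life (12 vs 16), so it does not dominate P1.

No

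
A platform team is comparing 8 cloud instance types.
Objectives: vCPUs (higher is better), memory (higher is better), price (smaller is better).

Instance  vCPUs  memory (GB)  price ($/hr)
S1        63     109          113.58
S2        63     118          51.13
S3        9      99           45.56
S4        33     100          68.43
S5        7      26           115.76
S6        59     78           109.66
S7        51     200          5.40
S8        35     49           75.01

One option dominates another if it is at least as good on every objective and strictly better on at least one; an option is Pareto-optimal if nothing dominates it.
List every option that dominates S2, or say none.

none

S1: worse on memory (109 vs 118).
S3: worse on vCPUs (9 vs 63).
S4: worse on vCPUs (33 vs 63).
S5: worse on vCPUs (7 vs 63).
S6: worse on vCPUs (59 vs 63).
S7: worse on vCPUs (51 vs 63).
S8: worse on vCPUs (35 vs 63).
No option dominates S2.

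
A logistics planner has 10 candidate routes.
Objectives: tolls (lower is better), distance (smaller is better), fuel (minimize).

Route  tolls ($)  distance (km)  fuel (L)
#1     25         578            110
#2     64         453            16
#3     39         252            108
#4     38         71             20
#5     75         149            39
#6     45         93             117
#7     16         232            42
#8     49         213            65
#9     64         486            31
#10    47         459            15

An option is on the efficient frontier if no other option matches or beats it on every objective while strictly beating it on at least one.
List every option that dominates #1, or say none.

#7

#7: tolls 16≤25, distance 232≤578, fuel 42≤110 — dominates #1.
Others (#2, #3, #4, #5, #6, #8, #9, #10) are each worse than #1 on at least one objective.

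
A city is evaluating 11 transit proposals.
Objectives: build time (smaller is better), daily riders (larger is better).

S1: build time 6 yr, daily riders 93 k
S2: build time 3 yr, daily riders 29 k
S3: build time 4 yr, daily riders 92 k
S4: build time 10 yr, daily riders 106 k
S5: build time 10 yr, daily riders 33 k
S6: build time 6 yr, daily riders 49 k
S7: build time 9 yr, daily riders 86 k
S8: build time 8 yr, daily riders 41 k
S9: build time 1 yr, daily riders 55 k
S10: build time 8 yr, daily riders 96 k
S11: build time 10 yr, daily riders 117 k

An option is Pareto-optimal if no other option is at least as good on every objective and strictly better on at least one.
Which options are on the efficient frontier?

S1, S3, S9, S10, S11

S1: not dominated.
S2: dominated by S9 (build time 1≤3, daily riders 55≥29).
S3: not dominated.
S4: dominated by S11 (build time 10≤10, daily riders 117≥106).
S5: dominated by S1 (build time 6≤10, daily riders 93≥33).
S6: dominated by S1 (build time 6≤6, daily riders 93≥49).
S7: dominated by S1 (build time 6≤9, daily riders 93≥86).
S8: dominated by S1 (build time 6≤8, daily riders 93≥41).
S9: not dominated (best build time).
S10: not dominated.
S11: not dominated (best daily riders).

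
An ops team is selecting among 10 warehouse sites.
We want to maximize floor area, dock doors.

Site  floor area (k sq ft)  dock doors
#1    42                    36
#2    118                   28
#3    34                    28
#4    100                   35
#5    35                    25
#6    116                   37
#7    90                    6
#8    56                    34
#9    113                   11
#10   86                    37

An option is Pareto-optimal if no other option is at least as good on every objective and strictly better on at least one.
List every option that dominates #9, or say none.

#2: floor area 118≥113, dock doors 28≥11 — dominates #9.
#6: floor area 116≥113, dock doors 37≥11 — dominates #9.
Others (#1, #3, #4, #5, #7, #8, #10) are each worse than #9 on at least one objective.

#2, #6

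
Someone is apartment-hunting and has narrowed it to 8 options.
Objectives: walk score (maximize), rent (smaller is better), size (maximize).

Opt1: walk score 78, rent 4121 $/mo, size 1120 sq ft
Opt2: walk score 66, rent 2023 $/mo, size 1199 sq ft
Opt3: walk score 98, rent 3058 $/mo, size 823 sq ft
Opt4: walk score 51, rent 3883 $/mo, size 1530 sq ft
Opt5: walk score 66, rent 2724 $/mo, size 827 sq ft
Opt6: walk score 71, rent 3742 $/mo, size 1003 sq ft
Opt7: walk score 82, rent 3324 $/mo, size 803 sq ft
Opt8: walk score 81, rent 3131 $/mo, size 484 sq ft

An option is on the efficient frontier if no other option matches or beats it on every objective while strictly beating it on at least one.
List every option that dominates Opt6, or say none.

none

Opt1: worse on rent (4121 vs 3742).
Opt2: worse on walk score (66 vs 71).
Opt3: worse on size (823 vs 1003).
Opt4: worse on walk score (51 vs 71).
Opt5: worse on walk score (66 vs 71).
Opt7: worse on size (803 vs 1003).
Opt8: worse on size (484 vs 1003).
No option dominates Opt6.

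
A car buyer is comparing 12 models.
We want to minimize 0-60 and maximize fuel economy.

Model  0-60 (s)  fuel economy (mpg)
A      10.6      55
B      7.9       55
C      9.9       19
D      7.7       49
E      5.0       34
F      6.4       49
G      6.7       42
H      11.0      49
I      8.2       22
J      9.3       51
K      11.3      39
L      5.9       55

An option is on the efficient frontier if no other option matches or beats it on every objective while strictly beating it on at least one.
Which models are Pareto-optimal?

E, L

A: dominated by B (0-60 7.9≤10.6, fuel economy 55≥55).
B: dominated by L (0-60 5.9≤7.9, fuel economy 55≥55).
C: dominated by B (0-60 7.9≤9.9, fuel economy 55≥19).
D: dominated by F (0-60 6.4≤7.7, fuel economy 49≥49).
E: not dominated (best 0-60).
F: dominated by L (0-60 5.9≤6.4, fuel economy 55≥49).
G: dominated by F (0-60 6.4≤6.7, fuel economy 49≥42).
H: dominated by A (0-60 10.6≤11.0, fuel economy 55≥49).
I: dominated by B (0-60 7.9≤8.2, fuel economy 55≥22).
J: dominated by B (0-60 7.9≤9.3, fuel economy 55≥51).
K: dominated by A (0-60 10.6≤11.3, fuel economy 55≥39).
L: not dominated.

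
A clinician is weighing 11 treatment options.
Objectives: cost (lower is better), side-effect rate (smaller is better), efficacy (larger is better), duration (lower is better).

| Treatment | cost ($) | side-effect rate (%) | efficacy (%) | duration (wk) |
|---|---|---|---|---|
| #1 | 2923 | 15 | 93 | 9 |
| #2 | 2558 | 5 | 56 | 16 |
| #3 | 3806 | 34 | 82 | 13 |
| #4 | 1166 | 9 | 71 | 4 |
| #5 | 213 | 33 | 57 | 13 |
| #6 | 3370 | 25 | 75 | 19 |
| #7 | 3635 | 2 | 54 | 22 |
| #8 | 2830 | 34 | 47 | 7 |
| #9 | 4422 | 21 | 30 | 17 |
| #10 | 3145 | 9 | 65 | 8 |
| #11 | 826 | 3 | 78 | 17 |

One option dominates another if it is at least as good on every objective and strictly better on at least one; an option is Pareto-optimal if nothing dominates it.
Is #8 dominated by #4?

#4 vs #8: cost 1166≤2830, side-effect rate 9≤34, efficacy 71≥47, duration 4≤7 — #4 is at least as good on every objective with at least one strict improvement.

Yes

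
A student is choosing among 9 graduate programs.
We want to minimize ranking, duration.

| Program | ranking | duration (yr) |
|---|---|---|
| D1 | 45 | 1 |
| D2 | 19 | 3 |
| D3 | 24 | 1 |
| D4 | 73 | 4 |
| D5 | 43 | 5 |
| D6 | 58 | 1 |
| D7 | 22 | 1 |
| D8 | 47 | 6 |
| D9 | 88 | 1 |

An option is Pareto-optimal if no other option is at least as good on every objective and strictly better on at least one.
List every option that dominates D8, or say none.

D1, D2, D3, D5, D7

D1: ranking 45≤47, duration 1≤6 — dominates D8.
D2: ranking 19≤47, duration 3≤6 — dominates D8.
D3: ranking 24≤47, duration 1≤6 — dominates D8.
D5: ranking 43≤47, duration 5≤6 — dominates D8.
D7: ranking 22≤47, duration 1≤6 — dominates D8.
Others (D4, D6, D9) are each worse than D8 on at least one objective.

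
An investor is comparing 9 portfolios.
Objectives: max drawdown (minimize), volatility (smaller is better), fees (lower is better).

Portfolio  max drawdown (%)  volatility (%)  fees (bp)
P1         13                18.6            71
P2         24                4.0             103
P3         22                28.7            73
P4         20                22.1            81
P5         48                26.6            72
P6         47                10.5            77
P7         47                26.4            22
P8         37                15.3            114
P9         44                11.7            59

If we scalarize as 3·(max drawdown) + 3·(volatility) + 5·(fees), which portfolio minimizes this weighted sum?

P7

P1: 3·13 + 3·18.6 + 5·71 = 449.8
P2: 3·24 + 3·4.0 + 5·103 = 599.0
P3: 3·22 + 3·28.7 + 5·73 = 517.1
P4: 3·20 + 3·22.1 + 5·81 = 531.3
P5: 3·48 + 3·26.6 + 5·72 = 583.8
P6: 3·47 + 3·10.5 + 5·77 = 557.5
P7: 3·47 + 3·26.4 + 5·22 = 330.2
P8: 3·37 + 3·15.3 + 5·114 = 726.9
P9: 3·44 + 3·11.7 + 5·59 = 462.1
Lowest: P7 at 330.2.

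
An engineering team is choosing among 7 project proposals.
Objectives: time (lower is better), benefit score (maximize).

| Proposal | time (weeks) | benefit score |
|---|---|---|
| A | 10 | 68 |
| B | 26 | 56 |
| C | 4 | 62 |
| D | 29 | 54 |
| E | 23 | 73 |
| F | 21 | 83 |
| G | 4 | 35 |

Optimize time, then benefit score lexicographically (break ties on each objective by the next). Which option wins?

First minimize time: best is 4, kept {C, G}.
Then maximize benefit score: best is 62, kept {C}.

C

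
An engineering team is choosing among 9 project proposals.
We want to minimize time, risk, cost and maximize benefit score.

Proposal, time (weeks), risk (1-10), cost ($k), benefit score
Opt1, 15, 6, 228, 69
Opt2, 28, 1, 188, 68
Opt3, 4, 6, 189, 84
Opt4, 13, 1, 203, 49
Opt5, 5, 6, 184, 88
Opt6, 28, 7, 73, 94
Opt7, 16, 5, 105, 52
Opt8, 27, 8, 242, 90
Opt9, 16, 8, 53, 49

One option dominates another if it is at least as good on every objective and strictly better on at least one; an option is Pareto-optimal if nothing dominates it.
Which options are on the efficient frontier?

Opt1: dominated by Opt3 (time 4≤15, risk 6≤6, cost 189≤228, benefit score 84≥69).
Opt2: not dominated.
Opt3: not dominated (best time).
Opt4: not dominated.
Opt5: not dominated.
Opt6: not dominated (best benefit score).
Opt7: not dominated.
Opt8: not dominated.
Opt9: not dominated (best cost).

Opt2, Opt3, Opt4, Opt5, Opt6, Opt7, Opt8, Opt9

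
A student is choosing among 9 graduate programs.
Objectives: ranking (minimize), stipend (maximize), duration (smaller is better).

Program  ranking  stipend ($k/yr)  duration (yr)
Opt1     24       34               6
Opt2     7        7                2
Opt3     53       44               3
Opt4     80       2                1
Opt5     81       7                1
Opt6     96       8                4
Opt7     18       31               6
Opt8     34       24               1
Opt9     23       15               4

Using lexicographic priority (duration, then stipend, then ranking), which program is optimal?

First minimize duration: best is 1, kept {Opt4, Opt5, Opt8}.
Then maximize stipend: best is 24, kept {Opt8}.

Opt8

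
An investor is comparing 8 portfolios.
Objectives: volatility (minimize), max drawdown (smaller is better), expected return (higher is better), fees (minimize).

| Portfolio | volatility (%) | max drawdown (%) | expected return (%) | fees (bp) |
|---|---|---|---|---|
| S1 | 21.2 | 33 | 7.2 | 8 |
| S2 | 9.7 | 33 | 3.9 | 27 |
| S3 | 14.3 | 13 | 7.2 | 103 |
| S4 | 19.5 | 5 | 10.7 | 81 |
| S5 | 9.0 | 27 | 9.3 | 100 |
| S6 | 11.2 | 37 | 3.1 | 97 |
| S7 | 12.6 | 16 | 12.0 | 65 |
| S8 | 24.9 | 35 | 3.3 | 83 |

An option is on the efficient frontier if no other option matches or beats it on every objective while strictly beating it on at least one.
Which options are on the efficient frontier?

S1: not dominated (best fees).
S2: not dominated.
S3: not dominated.
S4: not dominated (best max drawdown).
S5: not dominated (best volatility).
S6: dominated by S2 (volatility 9.7≤11.2, max drawdown 33≤37, expected return 3.9≥3.1, fees 27≤97).
S7: not dominated (best expected return).
S8: dominated by S1 (volatility 21.2≤24.9, max drawdown 33≤35, expected return 7.2≥3.3, fees 8≤83).

S1, S2, S3, S4, S5, S7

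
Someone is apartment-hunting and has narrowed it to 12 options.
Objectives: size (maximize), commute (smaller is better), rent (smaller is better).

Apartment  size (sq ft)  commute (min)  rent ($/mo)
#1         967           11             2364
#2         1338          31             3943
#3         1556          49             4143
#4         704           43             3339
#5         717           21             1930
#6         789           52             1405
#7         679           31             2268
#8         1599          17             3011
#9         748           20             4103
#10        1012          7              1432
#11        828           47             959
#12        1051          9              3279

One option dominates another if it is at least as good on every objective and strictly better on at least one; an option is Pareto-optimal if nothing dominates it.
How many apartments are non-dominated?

#1: dominated by #10 (size 1012≥967, commute 7≤11, rent 1432≤2364).
#2: dominated by #8 (size 1599≥1338, commute 17≤31, rent 3011≤3943).
#3: dominated by #8 (size 1599≥1556, commute 17≤49, rent 3011≤4143).
#4: dominated by #1 (size 967≥704, commute 11≤43, rent 2364≤3339).
#5: dominated by #10 (size 1012≥717, commute 7≤21, rent 1432≤1930).
#6: dominated by #11 (size 828≥789, commute 47≤52, rent 959≤1405).
#7: dominated by #5 (size 717≥679, commute 21≤31, rent 1930≤2268).
#8: not dominated (best size).
#9: dominated by #1 (size 967≥748, commute 11≤20, rent 2364≤4103).
#10: not dominated (best commute).
#11: not dominated (best rent).
#12: not dominated.
Pareto-optimal: #8, #10, #11, #12 → 4.

4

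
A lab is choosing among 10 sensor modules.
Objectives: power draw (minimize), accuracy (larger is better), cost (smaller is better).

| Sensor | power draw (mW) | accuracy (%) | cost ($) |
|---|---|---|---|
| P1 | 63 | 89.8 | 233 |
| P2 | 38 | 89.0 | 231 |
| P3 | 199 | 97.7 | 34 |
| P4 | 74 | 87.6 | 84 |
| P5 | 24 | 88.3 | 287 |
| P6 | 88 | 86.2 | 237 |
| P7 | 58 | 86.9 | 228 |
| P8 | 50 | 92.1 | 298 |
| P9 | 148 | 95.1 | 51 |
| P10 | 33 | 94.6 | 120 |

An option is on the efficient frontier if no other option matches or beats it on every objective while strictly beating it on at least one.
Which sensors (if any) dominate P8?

P10

P10: power draw 33≤50, accuracy 94.6≥92.1, cost 120≤298 — dominates P8.
Others (P1, P2, P3, P4, P5, P6, P7, P9) are each worse than P8 on at least one objective.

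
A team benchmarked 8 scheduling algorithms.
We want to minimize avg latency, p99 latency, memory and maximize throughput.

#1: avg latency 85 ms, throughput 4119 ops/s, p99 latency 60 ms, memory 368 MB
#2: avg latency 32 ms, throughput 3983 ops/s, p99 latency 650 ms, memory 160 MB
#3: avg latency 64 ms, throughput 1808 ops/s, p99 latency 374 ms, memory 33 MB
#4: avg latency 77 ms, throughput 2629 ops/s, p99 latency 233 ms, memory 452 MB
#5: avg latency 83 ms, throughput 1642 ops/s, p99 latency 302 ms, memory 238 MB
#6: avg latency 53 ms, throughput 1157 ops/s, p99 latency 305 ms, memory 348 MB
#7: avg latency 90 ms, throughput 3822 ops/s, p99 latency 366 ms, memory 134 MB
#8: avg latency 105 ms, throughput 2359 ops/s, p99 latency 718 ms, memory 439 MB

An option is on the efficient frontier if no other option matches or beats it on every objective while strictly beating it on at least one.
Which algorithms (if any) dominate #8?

#1: avg latency 85≤105, throughput 4119≥2359, p99 latency 60≤718, memory 368≤439 — dominates #8.
#2: avg latency 32≤105, throughput 3983≥2359, p99 latency 650≤718, memory 160≤439 — dominates #8.
#7: avg latency 90≤105, throughput 3822≥2359, p99 latency 366≤718, memory 134≤439 — dominates #8.
Others (#3, #4, #5, #6) are each worse than #8 on at least one objective.

#1, #2, #7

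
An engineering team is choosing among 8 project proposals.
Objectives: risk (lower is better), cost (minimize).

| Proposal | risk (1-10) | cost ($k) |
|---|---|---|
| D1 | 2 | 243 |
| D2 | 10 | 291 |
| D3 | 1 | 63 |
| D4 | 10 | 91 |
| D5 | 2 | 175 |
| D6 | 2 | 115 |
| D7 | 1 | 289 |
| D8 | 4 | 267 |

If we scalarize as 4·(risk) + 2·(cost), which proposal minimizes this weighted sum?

D1: 4·2 + 2·243 = 494
D2: 4·10 + 2·291 = 622
D3: 4·1 + 2·63 = 130
D4: 4·10 + 2·91 = 222
D5: 4·2 + 2·175 = 358
D6: 4·2 + 2·115 = 238
D7: 4·1 + 2·289 = 582
D8: 4·4 + 2·267 = 550
Lowest: D3 at 130.

D3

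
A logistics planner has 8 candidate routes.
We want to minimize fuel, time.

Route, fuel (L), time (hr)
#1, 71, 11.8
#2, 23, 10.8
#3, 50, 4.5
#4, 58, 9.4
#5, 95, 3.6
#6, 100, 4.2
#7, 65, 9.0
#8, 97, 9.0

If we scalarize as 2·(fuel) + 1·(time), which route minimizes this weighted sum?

#2

#1: 2·71 + 1·11.8 = 153.8
#2: 2·23 + 1·10.8 = 56.8
#3: 2·50 + 1·4.5 = 104.5
#4: 2·58 + 1·9.4 = 125.4
#5: 2·95 + 1·3.6 = 193.6
#6: 2·100 + 1·4.2 = 204.2
#7: 2·65 + 1·9.0 = 139.0
#8: 2·97 + 1·9.0 = 203.0
Lowest: #2 at 56.8.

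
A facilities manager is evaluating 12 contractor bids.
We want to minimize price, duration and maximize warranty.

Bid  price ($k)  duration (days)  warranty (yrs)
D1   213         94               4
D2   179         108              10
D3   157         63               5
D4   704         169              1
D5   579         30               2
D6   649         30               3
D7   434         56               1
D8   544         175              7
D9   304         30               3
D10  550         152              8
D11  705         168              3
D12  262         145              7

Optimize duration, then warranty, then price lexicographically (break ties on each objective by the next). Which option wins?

First minimize duration: best is 30, kept {D5, D6, D9}.
Then maximize warranty: best is 3, kept {D6, D9}.
Then minimize price: best is 304, kept {D9}.

D9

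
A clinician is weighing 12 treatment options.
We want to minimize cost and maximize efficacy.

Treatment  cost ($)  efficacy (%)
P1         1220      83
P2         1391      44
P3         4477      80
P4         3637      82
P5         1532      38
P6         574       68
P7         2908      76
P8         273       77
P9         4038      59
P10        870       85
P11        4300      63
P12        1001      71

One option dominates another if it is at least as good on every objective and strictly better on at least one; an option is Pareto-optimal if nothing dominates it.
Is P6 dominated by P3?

P3 vs P6: P3 is worse on cost (4477 vs 574), so it does not dominate P6.

No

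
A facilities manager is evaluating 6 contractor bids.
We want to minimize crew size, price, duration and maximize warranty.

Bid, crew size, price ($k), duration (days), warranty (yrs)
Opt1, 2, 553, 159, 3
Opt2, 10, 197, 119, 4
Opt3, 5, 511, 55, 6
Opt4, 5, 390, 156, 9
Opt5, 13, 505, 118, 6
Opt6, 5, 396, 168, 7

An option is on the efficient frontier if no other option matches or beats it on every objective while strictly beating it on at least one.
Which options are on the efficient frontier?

Opt1, Opt2, Opt3, Opt4, Opt5

Opt1: not dominated (best crew size).
Opt2: not dominated (best price).
Opt3: not dominated (best duration).
Opt4: not dominated (best warranty).
Opt5: not dominated.
Opt6: dominated by Opt4 (crew size 5≤5, price 390≤396, duration 156≤168, warranty 9≥7).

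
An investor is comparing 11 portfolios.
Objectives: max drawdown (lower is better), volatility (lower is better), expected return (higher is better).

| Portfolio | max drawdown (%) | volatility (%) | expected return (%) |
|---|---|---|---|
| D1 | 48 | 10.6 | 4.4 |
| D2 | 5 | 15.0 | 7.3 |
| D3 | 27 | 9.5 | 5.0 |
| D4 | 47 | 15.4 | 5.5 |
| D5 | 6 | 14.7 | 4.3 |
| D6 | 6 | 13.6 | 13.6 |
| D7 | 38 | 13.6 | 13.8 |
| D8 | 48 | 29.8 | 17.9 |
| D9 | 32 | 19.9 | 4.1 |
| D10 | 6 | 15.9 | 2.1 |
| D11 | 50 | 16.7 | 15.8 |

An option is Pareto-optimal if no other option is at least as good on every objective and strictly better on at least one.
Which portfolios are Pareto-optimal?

D2, D3, D6, D7, D8, D11

D1: dominated by D3 (max drawdown 27≤48, volatility 9.5≤10.6, expected return 5.0≥4.4).
D2: not dominated (best max drawdown).
D3: not dominated (best volatility).
D4: dominated by D2 (max drawdown 5≤47, volatility 15.0≤15.4, expected return 7.3≥5.5).
D5: dominated by D6 (max drawdown 6≤6, volatility 13.6≤14.7, expected return 13.6≥4.3).
D6: not dominated.
D7: not dominated.
D8: not dominated (best expected return).
D9: dominated by D2 (max drawdown 5≤32, volatility 15.0≤19.9, expected return 7.3≥4.1).
D10: dominated by D2 (max drawdown 5≤6, volatility 15.0≤15.9, expected return 7.3≥2.1).
D11: not dominated.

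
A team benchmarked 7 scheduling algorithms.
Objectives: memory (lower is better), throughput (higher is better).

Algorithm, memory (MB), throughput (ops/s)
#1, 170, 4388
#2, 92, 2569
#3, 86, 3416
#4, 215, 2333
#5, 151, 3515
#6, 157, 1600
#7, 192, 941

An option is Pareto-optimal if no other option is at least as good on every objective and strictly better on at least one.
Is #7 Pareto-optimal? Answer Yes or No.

#1 vs #7: memory 170≤192, throughput 4388≥941 — #1 is at least as good on every objective and strictly better on at least one, so #1 dominates #7.

No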